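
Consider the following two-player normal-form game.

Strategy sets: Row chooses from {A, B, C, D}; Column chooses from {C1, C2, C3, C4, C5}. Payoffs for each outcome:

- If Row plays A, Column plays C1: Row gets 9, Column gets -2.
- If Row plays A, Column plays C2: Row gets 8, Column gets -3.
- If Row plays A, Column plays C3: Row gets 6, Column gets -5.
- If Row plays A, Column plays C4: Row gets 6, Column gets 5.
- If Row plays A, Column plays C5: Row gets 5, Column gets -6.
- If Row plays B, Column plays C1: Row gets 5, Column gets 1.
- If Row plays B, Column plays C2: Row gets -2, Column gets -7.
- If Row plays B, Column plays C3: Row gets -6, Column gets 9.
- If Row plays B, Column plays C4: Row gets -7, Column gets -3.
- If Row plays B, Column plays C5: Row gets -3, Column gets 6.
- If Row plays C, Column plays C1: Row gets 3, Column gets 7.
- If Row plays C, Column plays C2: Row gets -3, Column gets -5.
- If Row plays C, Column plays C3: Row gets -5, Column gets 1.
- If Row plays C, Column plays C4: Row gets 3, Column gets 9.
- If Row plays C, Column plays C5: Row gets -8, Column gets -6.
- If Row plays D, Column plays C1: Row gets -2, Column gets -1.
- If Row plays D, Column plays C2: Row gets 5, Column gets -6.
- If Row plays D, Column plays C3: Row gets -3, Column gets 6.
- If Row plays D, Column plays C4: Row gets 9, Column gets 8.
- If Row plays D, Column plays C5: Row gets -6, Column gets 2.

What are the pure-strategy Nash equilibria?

Row against C1: payoffs 9, 5, 3, -2 → best response A.
Row against C2: payoffs 8, -2, -3, 5 → best response A.
Row against C3: payoffs 6, -6, -5, -3 → best response A.
Row against C4: payoffs 6, -7, 3, 9 → best response D.
Row against C5: payoffs 5, -3, -8, -6 → best response A.
Column against A: payoffs -2, -3, -5, 5, -6 → best response C4.
Column against B: payoffs 1, -7, 9, -3, 6 → best response C3.
Column against C: payoffs 7, -5, 1, 9, -6 → best response C4.
Column against D: payoffs -1, -6, 6, 8, 2 → best response C4.
Mutual best responses: (D, C4).

Pure NE: (D, C4)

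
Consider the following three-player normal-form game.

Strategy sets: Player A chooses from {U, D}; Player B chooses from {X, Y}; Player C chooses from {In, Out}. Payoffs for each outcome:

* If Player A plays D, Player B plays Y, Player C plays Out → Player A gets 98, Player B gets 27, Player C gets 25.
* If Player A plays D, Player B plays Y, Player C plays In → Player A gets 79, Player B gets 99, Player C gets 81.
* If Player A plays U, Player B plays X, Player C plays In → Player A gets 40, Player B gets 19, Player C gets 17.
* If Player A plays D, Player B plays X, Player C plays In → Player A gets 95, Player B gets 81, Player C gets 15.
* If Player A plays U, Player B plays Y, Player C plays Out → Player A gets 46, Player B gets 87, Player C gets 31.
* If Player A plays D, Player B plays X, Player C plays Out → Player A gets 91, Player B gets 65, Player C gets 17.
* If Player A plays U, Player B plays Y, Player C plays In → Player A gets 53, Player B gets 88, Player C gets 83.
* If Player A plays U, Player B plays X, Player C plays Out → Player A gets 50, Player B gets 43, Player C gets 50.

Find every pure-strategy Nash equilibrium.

(D, X, Out), (D, Y, In)

Player A against (X, In): payoffs 40, 95 → best response D.
Player A against (X, Out): payoffs 50, 91 → best response D.
Player A against (Y, In): payoffs 53, 79 → best response D.
Player A against (Y, Out): payoffs 46, 98 → best response D.
Player B against (U, In): payoffs 19, 88 → best response Y.
Player B against (U, Out): payoffs 43, 87 → best response Y.
Player B against (D, In): payoffs 81, 99 → best response Y.
Player B against (D, Out): payoffs 65, 27 → best response X.
Player C against (U, X): payoffs 17, 50 → best response Out.
Player C against (U, Y): payoffs 83, 31 → best response In.
Player C against (D, X): payoffs 15, 17 → best response Out.
Player C against (D, Y): payoffs 81, 25 → best response In.
Mutual best responses: (D, X, Out); (D, Y, In).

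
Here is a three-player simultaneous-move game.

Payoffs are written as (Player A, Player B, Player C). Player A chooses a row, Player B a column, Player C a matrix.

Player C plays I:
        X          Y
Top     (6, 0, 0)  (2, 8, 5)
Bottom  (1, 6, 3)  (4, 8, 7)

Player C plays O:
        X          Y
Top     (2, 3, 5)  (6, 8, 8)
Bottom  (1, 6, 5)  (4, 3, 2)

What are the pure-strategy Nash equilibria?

Pure-strategy Nash equilibria: (Top, Y, O), (Bottom, Y, I)

Mark each player's best response to every combination of opponents' strategies; a profile where every player is best-responding is a pure Nash equilibrium.
Player A against (X, I): payoffs 6, 1 → best response Top.
Player A against (X, O): payoffs 2, 1 → best response Top.
Player A against (Y, I): payoffs 2, 4 → best response Bottom.
Player A against (Y, O): payoffs 6, 4 → best response Top.
Player B against (Top, I): payoffs 0, 8 → best response Y.
Player B against (Top, O): payoffs 3, 8 → best response Y.
Player B against (Bottom, I): payoffs 6, 8 → best response Y.
Player B against (Bottom, O): payoffs 6, 3 → best response X.
Player C against (Top, X): payoffs 0, 5 → best response O.
Player C against (Top, Y): payoffs 5, 8 → best response O.
Player C against (Bottom, X): payoffs 3, 5 → best response O.
Player C against (Bottom, Y): payoffs 7, 2 → best response I.
Mutual best responses: (Top, Y, O); (Bottom, Y, I).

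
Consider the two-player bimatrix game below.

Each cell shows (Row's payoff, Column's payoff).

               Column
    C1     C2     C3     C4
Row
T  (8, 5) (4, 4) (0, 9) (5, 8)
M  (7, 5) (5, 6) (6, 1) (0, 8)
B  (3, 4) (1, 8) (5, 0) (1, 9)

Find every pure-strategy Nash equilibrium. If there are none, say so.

Row against C1: payoffs 8, 7, 3 → best response T.
Row against C2: payoffs 4, 5, 1 → best response M.
Row against C3: payoffs 0, 6, 5 → best response M.
Row against C4: payoffs 5, 0, 1 → best response T.
Column against T: payoffs 5, 4, 9, 8 → best response C3.
Column against M: payoffs 5, 6, 1, 8 → best response C4.
Column against B: payoffs 4, 8, 0, 9 → best response C4.
No profile is a mutual best response for all players.

This game has no pure Nash equilibrium.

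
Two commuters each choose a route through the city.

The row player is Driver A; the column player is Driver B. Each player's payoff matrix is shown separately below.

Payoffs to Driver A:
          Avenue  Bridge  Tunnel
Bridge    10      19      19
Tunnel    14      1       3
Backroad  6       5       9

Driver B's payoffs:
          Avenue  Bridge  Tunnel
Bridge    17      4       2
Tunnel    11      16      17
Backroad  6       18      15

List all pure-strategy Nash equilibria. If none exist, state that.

none

Driver A against Avenue: payoffs 10, 14, 6 → best response Tunnel.
Driver A against Bridge: payoffs 19, 1, 5 → best response Bridge.
Driver A against Tunnel: payoffs 19, 3, 9 → best response Bridge.
Driver B against Bridge: payoffs 17, 4, 2 → best response Avenue.
Driver B against Tunnel: payoffs 11, 16, 17 → best response Tunnel.
Driver B against Backroad: payoffs 6, 18, 15 → best response Bridge.
No profile is a mutual best response for all players.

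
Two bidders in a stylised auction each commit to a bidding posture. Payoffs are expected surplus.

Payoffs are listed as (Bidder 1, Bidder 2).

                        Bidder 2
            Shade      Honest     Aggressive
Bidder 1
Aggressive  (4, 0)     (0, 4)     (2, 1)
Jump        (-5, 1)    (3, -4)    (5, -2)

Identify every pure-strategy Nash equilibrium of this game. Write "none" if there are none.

(Aggressive, Shade): Bidder 2 can switch to Honest (0 → 4). Not NE.
(Aggressive, Honest): Bidder 1 can switch to Jump (0 → 3). Not NE.
(Aggressive, Aggressive): Bidder 1 can switch to Jump (2 → 5). Not NE.
(Jump, Shade): Bidder 1 can switch to Aggressive (-5 → 4). Not NE.
(Jump, Honest): Bidder 2 can switch to Shade (-4 → 1). Not NE.
(Jump, Aggressive): Bidder 2 can switch to Shade (-2 → 1). Not NE.

none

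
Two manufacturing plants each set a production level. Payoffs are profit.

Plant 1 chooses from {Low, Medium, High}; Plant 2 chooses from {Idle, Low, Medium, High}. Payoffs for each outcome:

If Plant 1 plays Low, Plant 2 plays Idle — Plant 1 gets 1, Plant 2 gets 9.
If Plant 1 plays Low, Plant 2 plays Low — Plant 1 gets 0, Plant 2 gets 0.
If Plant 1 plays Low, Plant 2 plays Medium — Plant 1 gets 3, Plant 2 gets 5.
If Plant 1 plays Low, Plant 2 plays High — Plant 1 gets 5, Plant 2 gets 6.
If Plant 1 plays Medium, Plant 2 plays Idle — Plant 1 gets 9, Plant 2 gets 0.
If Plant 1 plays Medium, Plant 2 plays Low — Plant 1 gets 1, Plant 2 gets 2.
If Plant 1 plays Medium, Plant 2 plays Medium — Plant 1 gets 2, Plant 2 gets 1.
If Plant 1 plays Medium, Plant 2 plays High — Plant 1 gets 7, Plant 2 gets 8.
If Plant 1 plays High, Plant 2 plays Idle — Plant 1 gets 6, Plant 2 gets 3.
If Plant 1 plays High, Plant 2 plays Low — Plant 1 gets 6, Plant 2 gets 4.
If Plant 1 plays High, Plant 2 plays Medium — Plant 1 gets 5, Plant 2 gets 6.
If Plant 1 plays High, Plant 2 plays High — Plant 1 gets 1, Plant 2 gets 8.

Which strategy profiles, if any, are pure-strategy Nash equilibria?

The unique pure-strategy Nash equilibrium is (Medium, High).

Check each profile: it is a Nash equilibrium iff no player can strictly gain by switching unilaterally.
(Low, Idle): Plant 1 can switch to Medium (1 → 9). Not NE.
(Low, Low): Plant 1 can switch to Medium (0 → 1). Not NE.
(Low, Medium): Plant 1 can switch to High (3 → 5). Not NE.
(Low, High): Plant 1 can switch to Medium (5 → 7). Not NE.
(Medium, Idle): Plant 2 can switch to Low (0 → 2). Not NE.
(Medium, Low): Plant 1 can switch to High (1 → 6). Not NE.
(Medium, Medium): Plant 1 can switch to Low (2 → 3). Not NE.
(Medium, High): Plant 1 gets 7, best alternative 5; Plant 2 gets 8, best alternative 2. No profitable deviation — NE.
(High, Idle): Plant 1 can switch to Medium (6 → 9). Not NE.
(The remaining 3 profiles each have a profitable deviation by the same check.)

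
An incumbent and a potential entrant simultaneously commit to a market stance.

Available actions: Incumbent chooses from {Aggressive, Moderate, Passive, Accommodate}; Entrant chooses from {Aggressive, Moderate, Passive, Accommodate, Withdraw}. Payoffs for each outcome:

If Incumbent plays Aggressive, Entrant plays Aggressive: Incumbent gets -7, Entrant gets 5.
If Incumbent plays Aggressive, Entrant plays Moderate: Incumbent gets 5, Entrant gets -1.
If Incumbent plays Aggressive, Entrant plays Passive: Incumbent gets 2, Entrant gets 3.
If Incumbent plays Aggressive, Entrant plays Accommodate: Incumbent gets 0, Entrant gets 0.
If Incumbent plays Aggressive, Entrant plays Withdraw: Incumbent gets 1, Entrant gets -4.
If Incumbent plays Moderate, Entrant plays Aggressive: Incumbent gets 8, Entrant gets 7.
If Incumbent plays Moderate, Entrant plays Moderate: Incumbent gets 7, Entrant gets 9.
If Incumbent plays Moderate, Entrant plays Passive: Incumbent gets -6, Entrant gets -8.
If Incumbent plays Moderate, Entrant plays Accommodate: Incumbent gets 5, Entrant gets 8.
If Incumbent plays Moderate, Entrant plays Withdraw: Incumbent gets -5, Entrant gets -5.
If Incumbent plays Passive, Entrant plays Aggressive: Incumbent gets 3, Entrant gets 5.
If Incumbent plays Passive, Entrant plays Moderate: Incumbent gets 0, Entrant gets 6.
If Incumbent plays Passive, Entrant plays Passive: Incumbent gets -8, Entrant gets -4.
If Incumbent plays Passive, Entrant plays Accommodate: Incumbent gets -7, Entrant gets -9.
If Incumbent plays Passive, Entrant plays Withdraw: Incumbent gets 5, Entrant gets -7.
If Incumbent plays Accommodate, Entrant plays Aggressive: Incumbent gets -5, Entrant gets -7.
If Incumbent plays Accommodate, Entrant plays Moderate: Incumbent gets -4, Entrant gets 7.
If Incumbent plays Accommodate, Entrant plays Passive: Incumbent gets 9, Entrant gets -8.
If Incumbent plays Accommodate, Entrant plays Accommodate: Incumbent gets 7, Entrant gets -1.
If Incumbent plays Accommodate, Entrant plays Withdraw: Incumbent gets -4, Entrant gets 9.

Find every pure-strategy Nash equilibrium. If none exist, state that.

The unique pure-strategy Nash equilibrium is (Moderate, Moderate).

Incumbent against Aggressive: payoffs -7, 8, 3, -5 → best response Moderate.
Incumbent against Moderate: payoffs 5, 7, 0, -4 → best response Moderate.
Incumbent against Passive: payoffs 2, -6, -8, 9 → best response Accommodate.
Incumbent against Accommodate: payoffs 0, 5, -7, 7 → best response Accommodate.
Incumbent against Withdraw: payoffs 1, -5, 5, -4 → best response Passive.
Entrant against Aggressive: payoffs 5, -1, 3, 0, -4 → best response Aggressive.
Entrant against Moderate: payoffs 7, 9, -8, 8, -5 → best response Moderate.
Entrant against Passive: payoffs 5, 6, -4, -9, -7 → best response Moderate.
Entrant against Accommodate: payoffs -7, 7, -8, -1, 9 → best response Withdraw.
Mutual best responses: (Moderate, Moderate).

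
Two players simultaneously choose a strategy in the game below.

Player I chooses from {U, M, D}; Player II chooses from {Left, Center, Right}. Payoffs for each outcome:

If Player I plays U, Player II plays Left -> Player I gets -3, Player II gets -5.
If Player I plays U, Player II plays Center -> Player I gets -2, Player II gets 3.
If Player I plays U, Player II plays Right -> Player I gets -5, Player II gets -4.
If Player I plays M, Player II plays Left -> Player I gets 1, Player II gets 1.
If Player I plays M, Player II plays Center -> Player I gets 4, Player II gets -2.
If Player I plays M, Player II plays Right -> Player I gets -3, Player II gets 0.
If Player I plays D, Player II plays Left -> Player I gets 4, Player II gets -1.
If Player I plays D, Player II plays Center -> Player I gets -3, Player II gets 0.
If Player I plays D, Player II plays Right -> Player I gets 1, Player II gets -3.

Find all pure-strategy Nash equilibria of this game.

No pure-strategy Nash equilibrium.

Player I against Left: payoffs -3, 1, 4 → best response D.
Player I against Center: payoffs -2, 4, -3 → best response M.
Player I against Right: payoffs -5, -3, 1 → best response D.
Player II against U: payoffs -5, 3, -4 → best response Center.
Player II against M: payoffs 1, -2, 0 → best response Left.
Player II against D: payoffs -1, 0, -3 → best response Center.
No profile is a mutual best response for all players.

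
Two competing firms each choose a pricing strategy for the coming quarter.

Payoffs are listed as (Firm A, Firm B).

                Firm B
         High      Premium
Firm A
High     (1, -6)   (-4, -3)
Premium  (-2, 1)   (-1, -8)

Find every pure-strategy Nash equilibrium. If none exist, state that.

No pure-strategy Nash equilibrium.

For each player, find the best response to each opponent profile; mutual best responses are the pure NE.
Firm A against High: payoffs 1, -2 → best response High.
Firm A against Premium: payoffs -4, -1 → best response Premium.
Firm B against High: payoffs -6, -3 → best response Premium.
Firm B against Premium: payoffs 1, -8 → best response High.
No profile is a mutual best response for all players.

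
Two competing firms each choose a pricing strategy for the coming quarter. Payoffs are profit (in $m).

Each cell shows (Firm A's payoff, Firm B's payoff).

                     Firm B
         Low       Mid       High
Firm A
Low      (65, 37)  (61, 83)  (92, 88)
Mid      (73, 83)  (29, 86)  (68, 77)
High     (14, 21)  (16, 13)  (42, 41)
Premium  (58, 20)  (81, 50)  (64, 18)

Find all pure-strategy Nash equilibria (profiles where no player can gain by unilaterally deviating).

For each strategy profile, look for a profitable unilateral deviation.
(Low, Low): Firm A can switch to Mid (65 → 73). Not NE.
(Low, Mid): Firm A can switch to Premium (61 → 81). Not NE.
(Low, High): Firm A gets 92, best alternative 68; Firm B gets 88, best alternative 83. No profitable deviation — NE.
(Mid, Low): Firm B can switch to Mid (83 → 86). Not NE.
(Mid, Mid): Firm A can switch to Low (29 → 61). Not NE.
(Mid, High): Firm A can switch to Low (68 → 92). Not NE.
(High, Low): Firm A can switch to Low (14 → 65). Not NE.
(High, Mid): Firm A can switch to Low (16 → 61). Not NE.
(High, High): Firm A can switch to Low (42 → 92). Not NE.
(Premium, Low): Firm A can switch to Low (58 → 65). Not NE.
(Premium, Mid): Firm A gets 81, best alternative 61; Firm B gets 50, best alternative 20. No profitable deviation — NE.
(Premium, High): Firm A can switch to Low (64 → 92). Not NE.

(Low, High), (Premium, Mid)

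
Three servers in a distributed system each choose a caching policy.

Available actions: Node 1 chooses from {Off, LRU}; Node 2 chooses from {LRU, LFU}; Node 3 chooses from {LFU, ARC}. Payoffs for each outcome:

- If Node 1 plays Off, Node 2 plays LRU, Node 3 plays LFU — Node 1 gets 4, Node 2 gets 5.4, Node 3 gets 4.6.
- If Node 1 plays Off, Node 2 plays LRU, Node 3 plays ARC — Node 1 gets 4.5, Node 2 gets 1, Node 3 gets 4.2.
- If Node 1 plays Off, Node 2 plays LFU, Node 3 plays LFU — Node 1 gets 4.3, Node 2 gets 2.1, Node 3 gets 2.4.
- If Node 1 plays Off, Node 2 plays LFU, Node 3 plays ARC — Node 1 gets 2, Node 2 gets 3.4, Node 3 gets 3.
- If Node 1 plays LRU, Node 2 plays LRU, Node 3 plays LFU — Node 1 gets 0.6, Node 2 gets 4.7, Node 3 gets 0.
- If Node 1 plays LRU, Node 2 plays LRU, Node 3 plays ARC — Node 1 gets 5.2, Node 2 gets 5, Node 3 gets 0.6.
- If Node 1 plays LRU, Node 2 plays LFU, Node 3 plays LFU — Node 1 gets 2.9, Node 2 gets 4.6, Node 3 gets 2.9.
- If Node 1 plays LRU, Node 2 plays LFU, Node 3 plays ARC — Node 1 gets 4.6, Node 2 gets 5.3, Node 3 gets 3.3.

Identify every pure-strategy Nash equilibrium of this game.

(Off, LRU, LFU), (LRU, LFU, ARC)

(Off, LRU, LFU): Node 1 gets 4, best alternative 0.6; Node 2 gets 5.4, best alternative 2.1; Node 3 gets 4.6, best alternative 4.2. No profitable deviation — NE.
(Off, LRU, ARC): Node 1 can switch to LRU (4.5 → 5.2). Not NE.
(Off, LFU, LFU): Node 2 can switch to LRU (2.1 → 5.4). Not NE.
(Off, LFU, ARC): Node 1 can switch to LRU (2 → 4.6). Not NE.
(LRU, LRU, LFU): Node 1 can switch to Off (0.6 → 4). Not NE.
(LRU, LRU, ARC): Node 2 can switch to LFU (5 → 5.3). Not NE.
(LRU, LFU, LFU): Node 1 can switch to Off (2.9 → 4.3). Not NE.
(LRU, LFU, ARC): Node 1 gets 4.6, best alternative 2; Node 2 gets 5.3, best alternative 5; Node 3 gets 3.3, best alternative 2.9. No profitable deviation — NE.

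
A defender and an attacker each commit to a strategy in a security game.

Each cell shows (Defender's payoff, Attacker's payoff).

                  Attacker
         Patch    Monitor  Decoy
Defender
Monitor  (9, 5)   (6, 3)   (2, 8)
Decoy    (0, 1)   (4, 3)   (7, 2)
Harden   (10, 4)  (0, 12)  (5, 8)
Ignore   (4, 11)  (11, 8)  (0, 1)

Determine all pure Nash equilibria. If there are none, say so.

(Monitor, Patch): Defender can switch to Harden (9 → 10). Not NE.
(Monitor, Monitor): Defender can switch to Ignore (6 → 11). Not NE.
(Monitor, Decoy): Defender can switch to Decoy (2 → 7). Not NE.
(Decoy, Patch): Defender can switch to Monitor (0 → 9). Not NE.
(Decoy, Monitor): Defender can switch to Monitor (4 → 6). Not NE.
(Decoy, Decoy): Attacker can switch to Monitor (2 → 3). Not NE.
(The remaining 6 profiles each have a profitable deviation by the same check.)

No pure-strategy Nash equilibrium.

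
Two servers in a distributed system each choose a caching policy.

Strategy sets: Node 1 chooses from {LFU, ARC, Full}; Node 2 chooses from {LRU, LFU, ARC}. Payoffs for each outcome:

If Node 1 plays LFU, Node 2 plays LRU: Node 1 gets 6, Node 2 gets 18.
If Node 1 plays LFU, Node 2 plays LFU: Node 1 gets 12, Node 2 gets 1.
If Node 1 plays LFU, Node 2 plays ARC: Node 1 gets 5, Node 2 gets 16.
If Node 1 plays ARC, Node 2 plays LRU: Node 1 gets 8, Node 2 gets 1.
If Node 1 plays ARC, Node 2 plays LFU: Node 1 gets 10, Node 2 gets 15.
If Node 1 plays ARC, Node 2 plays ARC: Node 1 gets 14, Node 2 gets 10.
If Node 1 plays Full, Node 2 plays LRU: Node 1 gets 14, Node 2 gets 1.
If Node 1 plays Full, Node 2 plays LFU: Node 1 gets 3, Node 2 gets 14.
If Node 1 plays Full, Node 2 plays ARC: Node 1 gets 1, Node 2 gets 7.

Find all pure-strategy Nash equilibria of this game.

(LFU, LRU): Node 1 can switch to ARC (6 → 8). Not NE.
(LFU, LFU): Node 2 can switch to LRU (1 → 18). Not NE.
(LFU, ARC): Node 1 can switch to ARC (5 → 14). Not NE.
(ARC, LRU): Node 1 can switch to Full (8 → 14). Not NE.
(ARC, LFU): Node 1 can switch to LFU (10 → 12). Not NE.
(ARC, ARC): Node 2 can switch to LFU (10 → 15). Not NE.
(Full, LRU): Node 2 can switch to LFU (1 → 14). Not NE.
(Full, LFU): Node 1 can switch to LFU (3 → 12). Not NE.
(Full, ARC): Node 1 can switch to LFU (1 → 5). Not NE.

No pure-strategy Nash equilibrium.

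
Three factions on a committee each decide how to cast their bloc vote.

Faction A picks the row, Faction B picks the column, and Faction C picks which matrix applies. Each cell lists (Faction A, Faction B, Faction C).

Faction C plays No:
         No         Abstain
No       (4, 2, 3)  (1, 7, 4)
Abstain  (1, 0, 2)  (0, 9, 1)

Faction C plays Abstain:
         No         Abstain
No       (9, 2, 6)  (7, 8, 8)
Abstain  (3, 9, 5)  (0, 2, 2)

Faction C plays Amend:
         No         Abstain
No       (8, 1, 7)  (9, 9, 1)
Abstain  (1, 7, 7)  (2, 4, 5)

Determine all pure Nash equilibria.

(No, No, No): Faction B can switch to Abstain (2 → 7). Not NE.
(No, No, Abstain): Faction B can switch to Abstain (2 → 8). Not NE.
(No, No, Amend): Faction B can switch to Abstain (1 → 9). Not NE.
(No, Abstain, No): Faction C can switch to Abstain (4 → 8). Not NE.
(No, Abstain, Abstain): Faction A gets 7, best alternative 0; Faction B gets 8, best alternative 2; Faction C gets 8, best alternative 4. No profitable deviation — NE.
(No, Abstain, Amend): Faction C can switch to No (1 → 4). Not NE.
(Abstain, No, No): Faction A can switch to No (1 → 4). Not NE.
(The remaining 5 profiles each have a profitable deviation by the same check.)

The unique pure-strategy Nash equilibrium is (No, Abstain, Abstain).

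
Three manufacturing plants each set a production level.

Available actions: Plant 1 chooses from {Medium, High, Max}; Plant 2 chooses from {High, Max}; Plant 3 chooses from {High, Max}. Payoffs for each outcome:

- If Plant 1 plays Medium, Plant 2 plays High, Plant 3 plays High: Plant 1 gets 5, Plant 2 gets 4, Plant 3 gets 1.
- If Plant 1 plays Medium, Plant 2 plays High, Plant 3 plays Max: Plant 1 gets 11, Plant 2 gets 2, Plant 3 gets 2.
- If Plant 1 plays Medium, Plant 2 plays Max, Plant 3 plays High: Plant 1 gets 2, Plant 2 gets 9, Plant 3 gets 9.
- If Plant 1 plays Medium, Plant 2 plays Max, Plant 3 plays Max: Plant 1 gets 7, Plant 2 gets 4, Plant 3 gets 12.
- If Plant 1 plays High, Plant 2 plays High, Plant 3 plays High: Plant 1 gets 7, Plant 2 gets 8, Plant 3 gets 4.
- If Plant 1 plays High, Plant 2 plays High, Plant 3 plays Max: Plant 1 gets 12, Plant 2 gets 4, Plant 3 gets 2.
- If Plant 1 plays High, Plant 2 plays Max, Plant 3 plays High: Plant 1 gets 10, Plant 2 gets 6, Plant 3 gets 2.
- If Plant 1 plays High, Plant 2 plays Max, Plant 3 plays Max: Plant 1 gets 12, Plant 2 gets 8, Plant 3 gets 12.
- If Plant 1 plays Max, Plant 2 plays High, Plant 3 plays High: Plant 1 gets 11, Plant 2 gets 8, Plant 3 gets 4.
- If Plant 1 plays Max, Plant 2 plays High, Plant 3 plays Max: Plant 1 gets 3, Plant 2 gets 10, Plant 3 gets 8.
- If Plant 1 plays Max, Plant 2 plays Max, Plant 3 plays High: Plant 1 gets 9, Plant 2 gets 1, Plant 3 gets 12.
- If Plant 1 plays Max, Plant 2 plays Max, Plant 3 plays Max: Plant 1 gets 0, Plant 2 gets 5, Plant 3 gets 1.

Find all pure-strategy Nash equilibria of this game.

Pure NE: (High, Max, Max)

For each strategy profile, look for a profitable unilateral deviation.
(Medium, High, High): Plant 1 can switch to High (5 → 7). Not NE.
(Medium, High, Max): Plant 1 can switch to High (11 → 12). Not NE.
(Medium, Max, High): Plant 1 can switch to High (2 → 10). Not NE.
(Medium, Max, Max): Plant 1 can switch to High (7 → 12). Not NE.
(High, High, High): Plant 1 can switch to Max (7 → 11). Not NE.
(High, High, Max): Plant 2 can switch to Max (4 → 8). Not NE.
(High, Max, High): Plant 2 can switch to High (6 → 8). Not NE.
(High, Max, Max): Plant 1 gets 12, best alternative 7; Plant 2 gets 8, best alternative 4; Plant 3 gets 12, best alternative 2. No profitable deviation — NE.
(Max, High, High): Plant 3 can switch to Max (4 → 8). Not NE.
(The remaining 3 profiles each have a profitable deviation by the same check.)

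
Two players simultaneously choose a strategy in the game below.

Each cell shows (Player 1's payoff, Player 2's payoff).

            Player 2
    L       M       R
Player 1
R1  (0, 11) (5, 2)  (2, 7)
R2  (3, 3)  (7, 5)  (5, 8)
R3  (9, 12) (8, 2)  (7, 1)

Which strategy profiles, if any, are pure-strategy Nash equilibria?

The unique pure-strategy Nash equilibrium is (R3, L).

Mark each player's best response to every combination of opponents' strategies; a profile where every player is best-responding is a pure Nash equilibrium.
Player 1 against L: payoffs 0, 3, 9 → best response R3.
Player 1 against M: payoffs 5, 7, 8 → best response R3.
Player 1 against R: payoffs 2, 5, 7 → best response R3.
Player 2 against R1: payoffs 11, 2, 7 → best response L.
Player 2 against R2: payoffs 3, 5, 8 → best response R.
Player 2 against R3: payoffs 12, 2, 1 → best response L.
Mutual best responses: (R3, L).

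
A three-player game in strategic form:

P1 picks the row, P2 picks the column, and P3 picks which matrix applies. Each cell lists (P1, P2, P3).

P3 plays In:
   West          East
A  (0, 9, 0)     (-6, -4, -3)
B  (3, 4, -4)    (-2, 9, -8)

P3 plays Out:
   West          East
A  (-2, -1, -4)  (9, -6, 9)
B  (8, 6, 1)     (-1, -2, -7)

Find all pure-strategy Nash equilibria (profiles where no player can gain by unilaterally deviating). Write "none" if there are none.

The unique pure-strategy Nash equilibrium is (B, West, Out).

P1 against (West, In): payoffs 0, 3 → best response B.
P1 against (West, Out): payoffs -2, 8 → best response B.
P1 against (East, In): payoffs -6, -2 → best response B.
P1 against (East, Out): payoffs 9, -1 → best response A.
P2 against (A, In): payoffs 9, -4 → best response West.
P2 against (A, Out): payoffs -1, -6 → best response West.
P2 against (B, In): payoffs 4, 9 → best response East.
P2 against (B, Out): payoffs 6, -2 → best response West.
P3 against (A, West): payoffs 0, -4 → best response In.
P3 against (A, East): payoffs -3, 9 → best response Out.
P3 against (B, West): payoffs -4, 1 → best response Out.
P3 against (B, East): payoffs -8, -7 → best response Out.
Mutual best responses: (B, West, Out).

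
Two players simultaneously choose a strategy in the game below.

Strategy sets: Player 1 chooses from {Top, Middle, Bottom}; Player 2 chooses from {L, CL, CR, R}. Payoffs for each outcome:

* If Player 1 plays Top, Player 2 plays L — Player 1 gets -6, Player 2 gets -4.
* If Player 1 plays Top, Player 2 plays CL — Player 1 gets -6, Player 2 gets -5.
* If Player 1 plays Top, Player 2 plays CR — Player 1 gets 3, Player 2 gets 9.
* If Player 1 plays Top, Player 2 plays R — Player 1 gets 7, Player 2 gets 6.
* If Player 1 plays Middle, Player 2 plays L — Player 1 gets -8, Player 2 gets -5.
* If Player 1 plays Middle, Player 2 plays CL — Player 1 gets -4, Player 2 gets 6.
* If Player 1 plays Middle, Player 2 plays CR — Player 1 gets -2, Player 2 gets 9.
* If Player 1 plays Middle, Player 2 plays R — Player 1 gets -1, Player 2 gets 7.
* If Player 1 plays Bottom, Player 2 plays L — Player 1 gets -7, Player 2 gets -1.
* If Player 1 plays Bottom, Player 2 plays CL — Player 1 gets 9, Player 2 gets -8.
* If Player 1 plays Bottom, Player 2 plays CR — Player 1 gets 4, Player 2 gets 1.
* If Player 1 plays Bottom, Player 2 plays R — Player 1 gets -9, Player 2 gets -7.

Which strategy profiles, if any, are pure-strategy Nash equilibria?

The unique pure-strategy Nash equilibrium is (Bottom, CR).

(Top, L): Player 2 can switch to CR (-4 → 9). Not NE.
(Top, CL): Player 1 can switch to Middle (-6 → -4). Not NE.
(Top, CR): Player 1 can switch to Bottom (3 → 4). Not NE.
(Top, R): Player 2 can switch to CR (6 → 9). Not NE.
(Middle, L): Player 1 can switch to Top (-8 → -6). Not NE.
(Middle, CL): Player 1 can switch to Bottom (-4 → 9). Not NE.
(Middle, CR): Player 1 can switch to Top (-2 → 3). Not NE.
(Middle, R): Player 1 can switch to Top (-1 → 7). Not NE.
(Bottom, L): Player 1 can switch to Top (-7 → -6). Not NE.
(Bottom, CL): Player 2 can switch to L (-8 → -1). Not NE.
(Bottom, CR): Player 1 gets 4, best alternative 3; Player 2 gets 1, best alternative -1. No profitable deviation — NE.
(Bottom, R): Player 1 can switch to Top (-9 → 7). Not NE.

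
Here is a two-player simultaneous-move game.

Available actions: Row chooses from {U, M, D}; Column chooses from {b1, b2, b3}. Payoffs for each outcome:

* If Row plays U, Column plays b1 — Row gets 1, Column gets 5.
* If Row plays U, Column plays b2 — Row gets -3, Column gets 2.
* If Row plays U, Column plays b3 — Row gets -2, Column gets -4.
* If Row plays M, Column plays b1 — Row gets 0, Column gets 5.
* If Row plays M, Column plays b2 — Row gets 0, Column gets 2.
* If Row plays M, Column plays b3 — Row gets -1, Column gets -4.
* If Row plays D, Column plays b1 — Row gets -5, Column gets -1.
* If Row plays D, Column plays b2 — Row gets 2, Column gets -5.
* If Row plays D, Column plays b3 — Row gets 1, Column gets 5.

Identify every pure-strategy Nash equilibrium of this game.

(U, b1), (D, b3)

Row against b1: payoffs 1, 0, -5 → best response U.
Row against b2: payoffs -3, 0, 2 → best response D.
Row against b3: payoffs -2, -1, 1 → best response D.
Column against U: payoffs 5, 2, -4 → best response b1.
Column against M: payoffs 5, 2, -4 → best response b1.
Column against D: payoffs -1, -5, 5 → best response b3.
Mutual best responses: (U, b1); (D, b3).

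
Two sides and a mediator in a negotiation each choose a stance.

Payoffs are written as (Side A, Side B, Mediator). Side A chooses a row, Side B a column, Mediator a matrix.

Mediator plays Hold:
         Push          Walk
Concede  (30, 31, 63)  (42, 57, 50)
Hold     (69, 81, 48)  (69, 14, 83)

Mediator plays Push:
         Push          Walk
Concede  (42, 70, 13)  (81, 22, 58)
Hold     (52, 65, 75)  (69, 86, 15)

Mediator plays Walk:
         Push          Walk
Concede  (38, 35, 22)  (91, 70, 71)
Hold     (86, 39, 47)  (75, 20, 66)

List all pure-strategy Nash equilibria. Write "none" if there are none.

For each player, find the best response to each opponent profile; mutual best responses are the pure NE.
Side A against (Push, Hold): payoffs 30, 69 → best response Hold.
Side A against (Push, Push): payoffs 42, 52 → best response Hold.
Side A against (Push, Walk): payoffs 38, 86 → best response Hold.
Side A against (Walk, Hold): payoffs 42, 69 → best response Hold.
Side A against (Walk, Push): payoffs 81, 69 → best response Concede.
Side A against (Walk, Walk): payoffs 91, 75 → best response Concede.
Side B against (Concede, Hold): payoffs 31, 57 → best response Walk.
Side B against (Concede, Push): payoffs 70, 22 → best response Push.
Side B against (Concede, Walk): payoffs 35, 70 → best response Walk.
Side B against (Hold, Hold): payoffs 81, 14 → best response Push.
Side B against (Hold, Push): payoffs 65, 86 → best response Walk.
Side B against (Hold, Walk): payoffs 39, 20 → best response Push.
Mediator against (Concede, Push): payoffs 63, 13, 22 → best response Hold.
Mediator against (Concede, Walk): payoffs 50, 58, 71 → best response Walk.
Mediator against (Hold, Push): payoffs 48, 75, 47 → best response Push.
Mediator against (Hold, Walk): payoffs 83, 15, 66 → best response Hold.
Mutual best responses: (Concede, Walk, Walk).

Pure NE: (Concede, Walk, Walk)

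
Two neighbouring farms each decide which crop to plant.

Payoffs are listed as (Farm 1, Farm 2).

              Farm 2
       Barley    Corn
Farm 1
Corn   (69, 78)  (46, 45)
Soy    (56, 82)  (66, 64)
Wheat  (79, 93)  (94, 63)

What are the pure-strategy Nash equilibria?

Pure NE: (Wheat, Barley)

Farm 1 against Barley: payoffs 69, 56, 79 → best response Wheat.
Farm 1 against Corn: payoffs 46, 66, 94 → best response Wheat.
Farm 2 against Corn: payoffs 78, 45 → best response Barley.
Farm 2 against Soy: payoffs 82, 64 → best response Barley.
Farm 2 against Wheat: payoffs 93, 63 → best response Barley.
Mutual best responses: (Wheat, Barley).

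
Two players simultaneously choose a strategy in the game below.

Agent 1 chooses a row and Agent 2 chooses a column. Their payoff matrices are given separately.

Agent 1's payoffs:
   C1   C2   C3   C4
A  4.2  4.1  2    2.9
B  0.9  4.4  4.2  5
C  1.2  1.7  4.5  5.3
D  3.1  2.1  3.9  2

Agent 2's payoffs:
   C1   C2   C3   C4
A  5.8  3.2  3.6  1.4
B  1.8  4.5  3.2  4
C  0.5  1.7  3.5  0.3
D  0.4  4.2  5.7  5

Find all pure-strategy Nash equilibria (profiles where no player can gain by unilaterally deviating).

Agent 1 against C1: payoffs 4.2, 0.9, 1.2, 3.1 → best response A.
Agent 1 against C2: payoffs 4.1, 4.4, 1.7, 2.1 → best response B.
Agent 1 against C3: payoffs 2, 4.2, 4.5, 3.9 → best response C.
Agent 1 against C4: payoffs 2.9, 5, 5.3, 2 → best response C.
Agent 2 against A: payoffs 5.8, 3.2, 3.6, 1.4 → best response C1.
Agent 2 against B: payoffs 1.8, 4.5, 3.2, 4 → best response C2.
Agent 2 against C: payoffs 0.5, 1.7, 3.5, 0.3 → best response C3.
Agent 2 against D: payoffs 0.4, 4.2, 5.7, 5 → best response C3.
Mutual best responses: (A, C1); (B, C2); (C, C3).

The pure Nash equilibria are (A, C1), (B, C2), (C, C3).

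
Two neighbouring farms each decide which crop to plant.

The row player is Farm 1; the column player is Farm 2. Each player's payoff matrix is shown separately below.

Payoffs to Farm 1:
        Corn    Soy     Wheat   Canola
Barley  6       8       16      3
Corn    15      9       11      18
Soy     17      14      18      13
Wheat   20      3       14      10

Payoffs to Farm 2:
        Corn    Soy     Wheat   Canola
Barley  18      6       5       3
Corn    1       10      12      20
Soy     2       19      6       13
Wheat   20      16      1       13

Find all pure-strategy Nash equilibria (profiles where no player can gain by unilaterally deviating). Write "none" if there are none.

For each player, find the best response to each opponent profile; mutual best responses are the pure NE.
Farm 1 against Corn: payoffs 6, 15, 17, 20 → best response Wheat.
Farm 1 against Soy: payoffs 8, 9, 14, 3 → best response Soy.
Farm 1 against Wheat: payoffs 16, 11, 18, 14 → best response Soy.
Farm 1 against Canola: payoffs 3, 18, 13, 10 → best response Corn.
Farm 2 against Barley: payoffs 18, 6, 5, 3 → best response Corn.
Farm 2 against Corn: payoffs 1, 10, 12, 20 → best response Canola.
Farm 2 against Soy: payoffs 2, 19, 6, 13 → best response Soy.
Farm 2 against Wheat: payoffs 20, 16, 1, 13 → best response Corn.
Mutual best responses: (Corn, Canola); (Soy, Soy); (Wheat, Corn).

The pure Nash equilibria are (Corn, Canola); (Soy, Soy); (Wheat, Corn).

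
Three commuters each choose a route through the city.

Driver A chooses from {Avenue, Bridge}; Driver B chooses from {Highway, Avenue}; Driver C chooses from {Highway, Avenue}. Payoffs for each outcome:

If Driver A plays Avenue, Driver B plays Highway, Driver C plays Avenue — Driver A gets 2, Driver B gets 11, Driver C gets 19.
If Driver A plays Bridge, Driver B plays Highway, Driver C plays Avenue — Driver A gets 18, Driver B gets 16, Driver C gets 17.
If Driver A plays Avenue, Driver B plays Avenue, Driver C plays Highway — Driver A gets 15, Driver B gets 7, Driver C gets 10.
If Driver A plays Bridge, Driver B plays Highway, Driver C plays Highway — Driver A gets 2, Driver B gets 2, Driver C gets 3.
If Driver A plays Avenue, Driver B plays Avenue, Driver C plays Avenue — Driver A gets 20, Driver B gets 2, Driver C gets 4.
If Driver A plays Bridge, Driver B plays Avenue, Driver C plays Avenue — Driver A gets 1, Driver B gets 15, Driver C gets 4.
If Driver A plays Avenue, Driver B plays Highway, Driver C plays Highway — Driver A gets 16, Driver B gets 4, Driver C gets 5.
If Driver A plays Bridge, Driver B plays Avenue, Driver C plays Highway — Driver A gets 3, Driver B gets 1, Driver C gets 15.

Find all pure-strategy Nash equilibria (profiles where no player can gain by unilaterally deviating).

(Avenue, Highway, Highway): Driver B can switch to Avenue (4 → 7). Not NE.
(Avenue, Highway, Avenue): Driver A can switch to Bridge (2 → 18). Not NE.
(Avenue, Avenue, Highway): Driver A gets 15, best alternative 3; Driver B gets 7, best alternative 4; Driver C gets 10, best alternative 4. No profitable deviation — NE.
(Avenue, Avenue, Avenue): Driver B can switch to Highway (2 → 11). Not NE.
(Bridge, Highway, Highway): Driver A can switch to Avenue (2 → 16). Not NE.
(Bridge, Highway, Avenue): Driver A gets 18, best alternative 2; Driver B gets 16, best alternative 15; Driver C gets 17, best alternative 3. No profitable deviation — NE.
(Bridge, Avenue, Highway): Driver A can switch to Avenue (3 → 15). Not NE.
(Bridge, Avenue, Avenue): Driver A can switch to Avenue (1 → 20). Not NE.

The pure Nash equilibria are (Avenue, Avenue, Highway), (Bridge, Highway, Avenue).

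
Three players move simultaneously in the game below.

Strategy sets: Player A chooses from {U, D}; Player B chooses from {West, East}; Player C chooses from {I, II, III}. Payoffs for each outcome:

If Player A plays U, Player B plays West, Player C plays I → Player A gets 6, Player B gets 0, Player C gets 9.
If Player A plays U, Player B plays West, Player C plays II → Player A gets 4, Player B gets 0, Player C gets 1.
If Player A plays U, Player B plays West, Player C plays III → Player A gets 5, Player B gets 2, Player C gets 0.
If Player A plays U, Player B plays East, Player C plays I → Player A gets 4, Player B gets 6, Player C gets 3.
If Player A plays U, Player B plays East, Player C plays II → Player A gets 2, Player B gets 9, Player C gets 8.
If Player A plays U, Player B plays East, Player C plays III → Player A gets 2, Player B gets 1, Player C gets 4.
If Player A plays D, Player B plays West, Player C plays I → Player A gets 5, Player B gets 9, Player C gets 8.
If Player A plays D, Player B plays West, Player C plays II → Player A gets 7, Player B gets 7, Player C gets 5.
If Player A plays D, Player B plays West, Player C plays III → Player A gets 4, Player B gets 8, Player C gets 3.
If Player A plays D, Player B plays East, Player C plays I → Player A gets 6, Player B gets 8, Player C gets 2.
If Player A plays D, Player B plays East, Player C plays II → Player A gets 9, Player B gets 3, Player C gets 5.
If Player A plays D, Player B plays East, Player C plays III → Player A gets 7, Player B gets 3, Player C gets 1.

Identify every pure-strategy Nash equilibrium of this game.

This game has no pure Nash equilibrium.

Player A against (West, I): payoffs 6, 5 → best response U.
Player A against (West, II): payoffs 4, 7 → best response D.
Player A against (West, III): payoffs 5, 4 → best response U.
Player A against (East, I): payoffs 4, 6 → best response D.
Player A against (East, II): payoffs 2, 9 → best response D.
Player A against (East, III): payoffs 2, 7 → best response D.
Player B against (U, I): payoffs 0, 6 → best response East.
Player B against (U, II): payoffs 0, 9 → best response East.
Player B against (U, III): payoffs 2, 1 → best response West.
Player B against (D, I): payoffs 9, 8 → best response West.
Player B against (D, II): payoffs 7, 3 → best response West.
Player B against (D, III): payoffs 8, 3 → best response West.
Player C against (U, West): payoffs 9, 1, 0 → best response I.
Player C against (U, East): payoffs 3, 8, 4 → best response II.
Player C against (D, West): payoffs 8, 5, 3 → best response I.
Player C against (D, East): payoffs 2, 5, 1 → best response II.
No profile is a mutual best response for all players.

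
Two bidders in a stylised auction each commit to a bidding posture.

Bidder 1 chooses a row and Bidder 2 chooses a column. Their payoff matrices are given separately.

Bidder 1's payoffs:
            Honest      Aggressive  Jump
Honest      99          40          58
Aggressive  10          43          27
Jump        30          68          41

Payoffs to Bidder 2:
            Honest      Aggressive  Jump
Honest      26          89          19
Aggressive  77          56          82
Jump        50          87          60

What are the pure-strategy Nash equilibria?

Bidder 1 against Honest: payoffs 99, 10, 30 → best response Honest.
Bidder 1 against Aggressive: payoffs 40, 43, 68 → best response Jump.
Bidder 1 against Jump: payoffs 58, 27, 41 → best response Honest.
Bidder 2 against Honest: payoffs 26, 89, 19 → best response Aggressive.
Bidder 2 against Aggressive: payoffs 77, 56, 82 → best response Jump.
Bidder 2 against Jump: payoffs 50, 87, 60 → best response Aggressive.
Mutual best responses: (Jump, Aggressive).

The unique pure-strategy Nash equilibrium is (Jump, Aggressive).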